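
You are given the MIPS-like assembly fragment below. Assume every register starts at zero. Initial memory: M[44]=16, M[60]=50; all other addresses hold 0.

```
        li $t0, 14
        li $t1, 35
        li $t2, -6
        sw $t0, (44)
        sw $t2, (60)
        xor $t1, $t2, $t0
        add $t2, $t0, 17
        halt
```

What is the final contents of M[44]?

14

after li $t0, 14: $t0=14
after li $t1, 35: $t1=35
after li $t2, -6: $t2=-6
sw $t0, (44) → M[44]=14
sw $t2, (60) → M[60]=-6
after xor $t1, $t2, $t0: $t1=(-6)^14=-12
after add $t2, $t0, 17: $t2=14+17=31
halt.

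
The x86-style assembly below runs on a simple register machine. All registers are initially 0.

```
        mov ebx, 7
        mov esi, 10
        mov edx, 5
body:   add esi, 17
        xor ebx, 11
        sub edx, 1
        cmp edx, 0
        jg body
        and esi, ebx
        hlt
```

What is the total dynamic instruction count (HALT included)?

30

mov ebx, 7 → ebx=7
mov esi, 10 → esi=10
mov edx, 5 → edx=5
add esi, 17 → esi=10+17=27
xor ebx, 11 → ebx=7^11=12
sub edx, 1 → edx=5-1=4
cmp edx, 0  (cmp 4,0)
jg body: taken
add esi, 17 → esi=27+17=44
xor ebx, 11 → ebx=12^11=7
sub edx, 1 → edx=4-1=3
cmp edx, 0  (cmp 3,0)
jg body: taken
add esi, 17 → esi=44+17=61
xor ebx, 11 → ebx=7^11=12
sub edx, 1 → edx=3-1=2
cmp edx, 0  (cmp 2,0)
jg body: taken
add esi, 17 → esi=61+17=78
xor ebx, 11 → ebx=12^11=7
sub edx, 1 → edx=2-1=1
cmp edx, 0  (cmp 1,0)
jg body: taken
add esi, 17 → esi=78+17=95
xor ebx, 11 → ebx=7^11=12
sub edx, 1 → edx=1-1=0
cmp edx, 0  (cmp 0,0)
jg body: not taken
and esi, ebx → esi=95&12=12
halt.
Total executed instructions: 30.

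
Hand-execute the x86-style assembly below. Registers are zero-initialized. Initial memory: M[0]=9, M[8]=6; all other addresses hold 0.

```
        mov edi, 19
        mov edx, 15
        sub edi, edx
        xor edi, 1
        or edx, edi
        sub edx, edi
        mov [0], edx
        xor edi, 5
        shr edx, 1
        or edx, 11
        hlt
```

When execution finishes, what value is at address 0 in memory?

10

mov edi, 19 → edi=19
mov edx, 15 → edx=15
sub edi, edx → edi=19-15=4
xor edi, 1 → edi=4^1=5
or edx, edi → edx=15|5=15
sub edx, edi → edx=15-5=10
mov [0], edx → M[0]=10
xor edi, 5 → edi=5^5=0
shr edx, 1 → edx=10>>1=5
or edx, 11 → edx=5|11=15
halt.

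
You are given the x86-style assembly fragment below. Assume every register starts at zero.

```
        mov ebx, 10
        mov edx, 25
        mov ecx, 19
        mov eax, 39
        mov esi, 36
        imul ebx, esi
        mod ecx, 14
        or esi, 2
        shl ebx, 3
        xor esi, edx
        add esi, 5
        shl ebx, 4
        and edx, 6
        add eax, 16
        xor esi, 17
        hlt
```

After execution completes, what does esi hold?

after mov ebx, 10: ebx=10
after mov edx, 25: edx=25
after mov ecx, 19: ecx=19
after mov eax, 39: eax=39
after mov esi, 36: esi=36
after imul ebx, esi: ebx=10*36=360
after mod ecx, 14: ecx=19%14=5
after or esi, 2: esi=36|2=38
after shl ebx, 3: ebx=360<<3=2880
after xor esi, edx: esi=38^25=63
after add esi, 5: esi=63+5=68
after shl ebx, 4: ebx=2880<<4=46080
after and edx, 6: edx=25&6=0
after add eax, 16: eax=39+16=55
after xor esi, 17: esi=68^17=85
halt.

85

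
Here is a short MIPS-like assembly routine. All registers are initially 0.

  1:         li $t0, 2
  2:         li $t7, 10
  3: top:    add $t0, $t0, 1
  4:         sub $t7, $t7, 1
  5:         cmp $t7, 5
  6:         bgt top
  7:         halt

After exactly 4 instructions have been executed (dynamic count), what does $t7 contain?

9

$t0=2
$t7=10
$t0=2+1=3
$t7=10-1=9
After step 4: $t7 = 9.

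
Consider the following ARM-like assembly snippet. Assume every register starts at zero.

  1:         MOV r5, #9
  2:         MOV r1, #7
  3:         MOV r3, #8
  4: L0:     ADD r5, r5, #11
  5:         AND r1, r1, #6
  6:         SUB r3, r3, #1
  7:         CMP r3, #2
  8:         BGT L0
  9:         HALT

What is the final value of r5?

75

MOV r5, #9 → r5=9
MOV r1, #7 → r1=7
MOV r3, #8 → r3=8
ADD r5, r5, #11 → r5=9+11=20
AND r1, r1, #6 → r1=7&6=6
SUB r3, r3, #1 → r3=8-1=7
CMP r3, #2  (cmp 7,2)
BGT L0: taken
ADD r5, r5, #11 → r5=20+11=31
AND r1, r1, #6 → r1=6&6=6
SUB r3, r3, #1 → r3=7-1=6
CMP r3, #2  (cmp 6,2)
BGT L0: taken
ADD r5, r5, #11 → r5=31+11=42
AND r1, r1, #6 → r1=6&6=6
SUB r3, r3, #1 → r3=6-1=5
CMP r3, #2  (cmp 5,2)
BGT L0: taken
ADD r5, r5, #11 → r5=42+11=53
AND r1, r1, #6 → r1=6&6=6
SUB r3, r3, #1 → r3=5-1=4
CMP r3, #2  (cmp 4,2)
BGT L0: taken
ADD r5, r5, #11 → r5=53+11=64
AND r1, r1, #6 → r1=6&6=6
SUB r3, r3, #1 → r3=4-1=3
CMP r3, #2  (cmp 3,2)
BGT L0: taken
ADD r5, r5, #11 → r5=64+11=75
AND r1, r1, #6 → r1=6&6=6
SUB r3, r3, #1 → r3=3-1=2
CMP r3, #2  (cmp 2,2)
BGT L0: not taken
halt.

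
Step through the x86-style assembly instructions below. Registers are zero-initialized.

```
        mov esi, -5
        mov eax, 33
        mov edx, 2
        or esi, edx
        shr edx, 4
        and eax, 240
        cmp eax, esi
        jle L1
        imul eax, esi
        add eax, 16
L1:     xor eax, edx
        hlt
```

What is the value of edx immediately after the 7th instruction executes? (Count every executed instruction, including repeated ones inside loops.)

0

after mov esi, -5: esi=-5
after mov eax, 33: eax=33
after mov edx, 2: edx=2
after or esi, edx: esi=(-5)|2=-5
after shr edx, 4: edx=2>>4=0
after and eax, 240: eax=33&240=32
cmp eax, esi  (cmp 32,-5)
After step 7: edx = 0.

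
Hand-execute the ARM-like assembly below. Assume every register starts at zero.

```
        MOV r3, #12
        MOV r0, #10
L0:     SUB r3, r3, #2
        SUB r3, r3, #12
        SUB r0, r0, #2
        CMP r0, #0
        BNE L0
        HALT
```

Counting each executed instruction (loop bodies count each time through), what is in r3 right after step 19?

-44

after MOV r3, #12: r3=12
after MOV r0, #10: r0=10
after SUB r3, r3, #2: r3=12-2=10
after SUB r3, r3, #12: r3=10-12=-2
after SUB r0, r0, #2: r0=10-2=8
CMP r0, #0  (cmp 8,0)
BNE L0: taken
after SUB r3, r3, #2: r3=(-2)-2=-4
after SUB r3, r3, #12: r3=(-4)-12=-16
after SUB r0, r0, #2: r0=8-2=6
CMP r0, #0  (cmp 6,0)
BNE L0: taken
after SUB r3, r3, #2: r3=(-16)-2=-18
after SUB r3, r3, #12: r3=(-18)-12=-30
after SUB r0, r0, #2: r0=6-2=4
CMP r0, #0  (cmp 4,0)
BNE L0: taken
after SUB r3, r3, #2: r3=(-30)-2=-32
after SUB r3, r3, #12: r3=(-32)-12=-44
After step 19: r3 = -44.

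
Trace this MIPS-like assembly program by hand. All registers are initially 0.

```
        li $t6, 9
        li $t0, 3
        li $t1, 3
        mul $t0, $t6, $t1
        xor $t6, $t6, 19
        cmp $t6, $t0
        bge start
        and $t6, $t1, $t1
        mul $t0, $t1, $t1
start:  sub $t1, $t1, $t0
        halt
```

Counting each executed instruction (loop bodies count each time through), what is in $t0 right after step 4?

li $t6, 9 → $t6=9
li $t0, 3 → $t0=3
li $t1, 3 → $t1=3
mul $t0, $t6, $t1 → $t0=9*3=27
After step 4: $t0 = 27.

27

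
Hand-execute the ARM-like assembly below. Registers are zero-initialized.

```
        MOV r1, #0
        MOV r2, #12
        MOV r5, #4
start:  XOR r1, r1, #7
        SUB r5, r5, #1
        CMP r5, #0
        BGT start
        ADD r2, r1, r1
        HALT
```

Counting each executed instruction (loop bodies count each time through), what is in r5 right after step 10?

2

after MOV r1, #0: r1=0
after MOV r2, #12: r2=12
after MOV r5, #4: r5=4
after XOR r1, r1, #7: r1=0^7=7
after SUB r5, r5, #1: r5=4-1=3
CMP r5, #0  (cmp 3,0)
BGT start: taken
after XOR r1, r1, #7: r1=7^7=0
after SUB r5, r5, #1: r5=3-1=2
CMP r5, #0  (cmp 2,0)
After step 10: r5 = 2.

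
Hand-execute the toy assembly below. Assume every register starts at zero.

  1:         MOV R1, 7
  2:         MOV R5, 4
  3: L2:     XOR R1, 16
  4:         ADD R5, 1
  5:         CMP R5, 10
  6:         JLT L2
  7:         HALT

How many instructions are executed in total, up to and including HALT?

27

after MOV R1, 7: R1=7
after MOV R5, 4: R5=4
after XOR R1, 16: R1=7^16=23
after ADD R5, 1: R5=4+1=5
CMP R5, 10  (cmp 5,10)
JLT L2: taken
after XOR R1, 16: R1=23^16=7
after ADD R5, 1: R5=5+1=6
CMP R5, 10  (cmp 6,10)
JLT L2: taken
after XOR R1, 16: R1=7^16=23
after ADD R5, 1: R5=6+1=7
CMP R5, 10  (cmp 7,10)
JLT L2: taken
after XOR R1, 16: R1=23^16=7
after ADD R5, 1: R5=7+1=8
CMP R5, 10  (cmp 8,10)
JLT L2: taken
after XOR R1, 16: R1=7^16=23
after ADD R5, 1: R5=8+1=9
CMP R5, 10  (cmp 9,10)
JLT L2: taken
after XOR R1, 16: R1=23^16=7
after ADD R5, 1: R5=9+1=10
CMP R5, 10  (cmp 10,10)
JLT L2: not taken
halt.
Total executed instructions: 27.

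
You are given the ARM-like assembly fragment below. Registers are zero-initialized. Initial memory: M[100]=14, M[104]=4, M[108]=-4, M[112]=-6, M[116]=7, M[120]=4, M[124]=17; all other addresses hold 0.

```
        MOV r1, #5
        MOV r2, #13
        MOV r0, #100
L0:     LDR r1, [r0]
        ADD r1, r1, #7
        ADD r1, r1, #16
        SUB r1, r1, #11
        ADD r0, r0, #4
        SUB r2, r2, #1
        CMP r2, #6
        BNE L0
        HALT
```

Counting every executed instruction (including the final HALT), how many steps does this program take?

MOV r1, #5 → r1=5
MOV r2, #13 → r2=13
MOV r0, #100 → r0=100
LDR r1, [r0] → r1=M[100]=14
ADD r1, r1, #7 → r1=14+7=21
ADD r1, r1, #16 → r1=21+16=37
SUB r1, r1, #11 → r1=37-11=26
ADD r0, r0, #4 → r0=100+4=104
SUB r2, r2, #1 → r2=13-1=12
CMP r2, #6  (cmp 12,6)
BNE L0: taken
LDR r1, [r0] → r1=M[104]=4
ADD r1, r1, #7 → r1=4+7=11
ADD r1, r1, #16 → r1=11+16=27
SUB r1, r1, #11 → r1=27-11=16
ADD r0, r0, #4 → r0=104+4=108
SUB r2, r2, #1 → r2=12-1=11
CMP r2, #6  (cmp 11,6)
BNE L0: taken
LDR r1, [r0] → r1=M[108]=-4
ADD r1, r1, #7 → r1=(-4)+7=3
ADD r1, r1, #16 → r1=3+16=19
SUB r1, r1, #11 → r1=19-11=8
ADD r0, r0, #4 → r0=108+4=112
SUB r2, r2, #1 → r2=11-1=10
CMP r2, #6  (cmp 10,6)
BNE L0: taken
LDR r1, [r0] → r1=M[112]=-6
ADD r1, r1, #7 → r1=(-6)+7=1
ADD r1, r1, #16 → r1=1+16=17
SUB r1, r1, #11 → r1=17-11=6
ADD r0, r0, #4 → r0=112+4=116
SUB r2, r2, #1 → r2=10-1=9
CMP r2, #6  (cmp 9,6)
BNE L0: taken
LDR r1, [r0] → r1=M[116]=7
ADD r1, r1, #7 → r1=7+7=14
ADD r1, r1, #16 → r1=14+16=30
SUB r1, r1, #11 → r1=30-11=19
ADD r0, r0, #4 → r0=116+4=120
SUB r2, r2, #1 → r2=9-1=8
CMP r2, #6  (cmp 8,6)
BNE L0: taken
LDR r1, [r0] → r1=M[120]=4
ADD r1, r1, #7 → r1=4+7=11
ADD r1, r1, #16 → r1=11+16=27
SUB r1, r1, #11 → r1=27-11=16
ADD r0, r0, #4 → r0=120+4=124
SUB r2, r2, #1 → r2=8-1=7
CMP r2, #6  (cmp 7,6)
BNE L0: taken
LDR r1, [r0] → r1=M[124]=17
ADD r1, r1, #7 → r1=17+7=24
ADD r1, r1, #16 → r1=24+16=40
SUB r1, r1, #11 → r1=40-11=29
ADD r0, r0, #4 → r0=124+4=128
SUB r2, r2, #1 → r2=7-1=6
CMP r2, #6  (cmp 6,6)
BNE L0: not taken
halt.
Total executed instructions: 60.

60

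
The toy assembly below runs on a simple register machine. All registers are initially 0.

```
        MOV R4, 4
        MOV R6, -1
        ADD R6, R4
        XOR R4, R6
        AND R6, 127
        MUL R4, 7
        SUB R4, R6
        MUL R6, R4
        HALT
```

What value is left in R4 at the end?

R4=4
R6=-1
R6=(-1)+4=3
R4=4^3=7
R6=3&127=3
R4=7*7=49
R4=49-3=46
R6=3*46=138
halt.

46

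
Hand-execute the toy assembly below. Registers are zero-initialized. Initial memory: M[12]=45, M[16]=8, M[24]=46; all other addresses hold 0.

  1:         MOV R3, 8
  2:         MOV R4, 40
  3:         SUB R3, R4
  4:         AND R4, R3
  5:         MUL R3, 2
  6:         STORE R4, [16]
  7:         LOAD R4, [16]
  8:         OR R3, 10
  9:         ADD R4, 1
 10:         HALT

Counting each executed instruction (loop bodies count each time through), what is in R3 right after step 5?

after MOV R3, 8: R3=8
after MOV R4, 40: R4=40
after SUB R3, R4: R3=8-40=-32
after AND R4, R3: R4=40&(-32)=32
after MUL R3, 2: R3=(-32)*2=-64
After step 5: R3 = -64.

-64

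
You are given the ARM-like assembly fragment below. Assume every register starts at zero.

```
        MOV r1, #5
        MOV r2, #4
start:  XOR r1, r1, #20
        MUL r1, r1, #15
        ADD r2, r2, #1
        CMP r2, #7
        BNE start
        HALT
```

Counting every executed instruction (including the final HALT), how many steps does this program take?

r1=5
r2=4
r1=5^20=17
r1=17*15=255
r2=4+1=5
CMP r2, #7  (cmp 5,7)
BNE start: taken
r1=255^20=235
r1=235*15=3525
r2=5+1=6
CMP r2, #7  (cmp 6,7)
BNE start: taken
r1=3525^20=3537
r1=3537*15=53055
r2=6+1=7
CMP r2, #7  (cmp 7,7)
BNE start: not taken
halt.
Total executed instructions: 18.

18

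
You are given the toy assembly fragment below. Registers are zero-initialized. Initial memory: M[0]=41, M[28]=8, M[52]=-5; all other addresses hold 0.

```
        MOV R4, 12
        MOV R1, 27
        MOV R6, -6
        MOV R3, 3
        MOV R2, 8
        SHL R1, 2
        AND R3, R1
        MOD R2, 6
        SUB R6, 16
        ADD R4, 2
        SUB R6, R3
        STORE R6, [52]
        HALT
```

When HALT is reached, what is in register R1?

after MOV R4, 12: R4=12
after MOV R1, 27: R1=27
after MOV R6, -6: R6=-6
after MOV R3, 3: R3=3
after MOV R2, 8: R2=8
after SHL R1, 2: R1=27<<2=108
after AND R3, R1: R3=3&108=0
after MOD R2, 6: R2=8%6=2
after SUB R6, 16: R6=(-6)-16=-22
after ADD R4, 2: R4=12+2=14
after SUB R6, R3: R6=(-22)-0=-22
STORE R6, [52] → M[52]=-22
halt.

108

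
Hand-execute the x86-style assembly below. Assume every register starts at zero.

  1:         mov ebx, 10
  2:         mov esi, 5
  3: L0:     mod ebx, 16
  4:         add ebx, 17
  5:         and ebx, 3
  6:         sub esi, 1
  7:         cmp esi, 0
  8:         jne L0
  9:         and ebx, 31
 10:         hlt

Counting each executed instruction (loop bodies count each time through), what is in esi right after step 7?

4

after mov ebx, 10: ebx=10
after mov esi, 5: esi=5
after mod ebx, 16: ebx=10%16=10
after add ebx, 17: ebx=10+17=27
after and ebx, 3: ebx=27&3=3
after sub esi, 1: esi=5-1=4
cmp esi, 0  (cmp 4,0)
After step 7: esi = 4.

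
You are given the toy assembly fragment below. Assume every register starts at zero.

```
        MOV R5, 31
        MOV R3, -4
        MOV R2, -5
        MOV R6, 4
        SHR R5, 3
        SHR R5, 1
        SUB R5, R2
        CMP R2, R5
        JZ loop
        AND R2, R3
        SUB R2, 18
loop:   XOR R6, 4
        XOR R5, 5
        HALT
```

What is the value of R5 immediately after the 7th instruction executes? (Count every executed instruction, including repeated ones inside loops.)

6

MOV R5, 31 → R5=31
MOV R3, -4 → R3=-4
MOV R2, -5 → R2=-5
MOV R6, 4 → R6=4
SHR R5, 3 → R5=31>>3=3
SHR R5, 1 → R5=3>>1=1
SUB R5, R2 → R5=1-(-5)=6
After step 7: R5 = 6.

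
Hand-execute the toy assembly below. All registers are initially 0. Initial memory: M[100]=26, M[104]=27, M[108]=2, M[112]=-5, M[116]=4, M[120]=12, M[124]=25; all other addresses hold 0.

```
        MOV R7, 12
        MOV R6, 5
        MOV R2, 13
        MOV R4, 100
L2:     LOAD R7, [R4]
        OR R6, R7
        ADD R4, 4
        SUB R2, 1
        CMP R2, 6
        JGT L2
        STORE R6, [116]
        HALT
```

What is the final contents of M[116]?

R7=12
R6=5
R2=13
R4=100
R7=M[100]=26
R6=5|26=31
R4=100+4=104
R2=13-1=12
CMP R2, 6  (cmp 12,6)
JGT L2: taken
R7=M[104]=27
R6=31|27=31
R4=104+4=108
R2=12-1=11
CMP R2, 6  (cmp 11,6)
JGT L2: taken
R7=M[108]=2
R6=31|2=31
R4=108+4=112
R2=11-1=10
CMP R2, 6  (cmp 10,6)
JGT L2: taken
R7=M[112]=-5
R6=31|(-5)=-1
R4=112+4=116
R2=10-1=9
CMP R2, 6  (cmp 9,6)
JGT L2: taken
R7=M[116]=4
R6=(-1)|4=-1
R4=116+4=120
R2=9-1=8
CMP R2, 6  (cmp 8,6)
JGT L2: taken
R7=M[120]=12
R6=(-1)|12=-1
R4=120+4=124
R2=8-1=7
CMP R2, 6  (cmp 7,6)
JGT L2: taken
R7=M[124]=25
R6=(-1)|25=-1
R4=124+4=128
R2=7-1=6
CMP R2, 6  (cmp 6,6)
JGT L2: not taken
STORE R6, [116] → M[116]=-1
halt.

-1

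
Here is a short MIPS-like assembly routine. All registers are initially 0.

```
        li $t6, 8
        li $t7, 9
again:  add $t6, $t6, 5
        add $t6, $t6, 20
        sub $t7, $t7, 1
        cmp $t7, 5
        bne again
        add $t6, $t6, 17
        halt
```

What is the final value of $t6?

125

$t6=8
$t7=9
$t6=8+5=13
$t6=13+20=33
$t7=9-1=8
cmp $t7, 5  (cmp 8,5)
bne again: taken
$t6=33+5=38
$t6=38+20=58
$t7=8-1=7
cmp $t7, 5  (cmp 7,5)
bne again: taken
$t6=58+5=63
$t6=63+20=83
$t7=7-1=6
cmp $t7, 5  (cmp 6,5)
bne again: taken
$t6=83+5=88
$t6=88+20=108
$t7=6-1=5
cmp $t7, 5  (cmp 5,5)
bne again: not taken
$t6=108+17=125
halt.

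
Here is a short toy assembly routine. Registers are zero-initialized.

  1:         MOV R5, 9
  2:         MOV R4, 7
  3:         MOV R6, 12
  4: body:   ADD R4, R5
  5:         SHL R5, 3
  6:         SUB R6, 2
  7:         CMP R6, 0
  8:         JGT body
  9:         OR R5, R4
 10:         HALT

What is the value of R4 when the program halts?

337048

after MOV R5, 9: R5=9
after MOV R4, 7: R4=7
after MOV R6, 12: R6=12
after ADD R4, R5: R4=7+9=16
after SHL R5, 3: R5=9<<3=72
after SUB R6, 2: R6=12-2=10
CMP R6, 0  (cmp 10,0)
JGT body: taken
after ADD R4, R5: R4=16+72=88
after SHL R5, 3: R5=72<<3=576
after SUB R6, 2: R6=10-2=8
CMP R6, 0  (cmp 8,0)
JGT body: taken
after ADD R4, R5: R4=88+576=664
after SHL R5, 3: R5=576<<3=4608
after SUB R6, 2: R6=8-2=6
CMP R6, 0  (cmp 6,0)
JGT body: taken
after ADD R4, R5: R4=664+4608=5272
after SHL R5, 3: R5=4608<<3=36864
after SUB R6, 2: R6=6-2=4
CMP R6, 0  (cmp 4,0)
JGT body: taken
after ADD R4, R5: R4=5272+36864=42136
after SHL R5, 3: R5=36864<<3=294912
after SUB R6, 2: R6=4-2=2
CMP R6, 0  (cmp 2,0)
JGT body: taken
after ADD R4, R5: R4=42136+294912=337048
after SHL R5, 3: R5=294912<<3=2359296
after SUB R6, 2: R6=2-2=0
CMP R6, 0  (cmp 0,0)
JGT body: not taken
after OR R5, R4: R5=2359296|337048=2434200
halt.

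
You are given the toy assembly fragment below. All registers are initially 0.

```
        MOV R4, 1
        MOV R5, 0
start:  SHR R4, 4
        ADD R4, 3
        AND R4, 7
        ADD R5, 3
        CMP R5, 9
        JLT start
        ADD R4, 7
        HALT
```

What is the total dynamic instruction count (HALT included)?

22

MOV R4, 1 → R4=1
MOV R5, 0 → R5=0
SHR R4, 4 → R4=1>>4=0
ADD R4, 3 → R4=0+3=3
AND R4, 7 → R4=3&7=3
ADD R5, 3 → R5=0+3=3
CMP R5, 9  (cmp 3,9)
JLT start: taken
SHR R4, 4 → R4=3>>4=0
ADD R4, 3 → R4=0+3=3
AND R4, 7 → R4=3&7=3
ADD R5, 3 → R5=3+3=6
CMP R5, 9  (cmp 6,9)
JLT start: taken
SHR R4, 4 → R4=3>>4=0
ADD R4, 3 → R4=0+3=3
AND R4, 7 → R4=3&7=3
ADD R5, 3 → R5=6+3=9
CMP R5, 9  (cmp 9,9)
JLT start: not taken
ADD R4, 7 → R4=3+7=10
halt.
Total executed instructions: 22.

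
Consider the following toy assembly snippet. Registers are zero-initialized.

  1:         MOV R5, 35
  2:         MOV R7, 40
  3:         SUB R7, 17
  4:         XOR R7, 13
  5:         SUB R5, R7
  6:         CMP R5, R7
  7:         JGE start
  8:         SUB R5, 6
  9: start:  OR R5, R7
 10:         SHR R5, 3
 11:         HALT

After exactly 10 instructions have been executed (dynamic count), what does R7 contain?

26

MOV R5, 35 → R5=35
MOV R7, 40 → R7=40
SUB R7, 17 → R7=40-17=23
XOR R7, 13 → R7=23^13=26
SUB R5, R7 → R5=35-26=9
CMP R5, R7  (cmp 9,26)
JGE start: not taken
SUB R5, 6 → R5=9-6=3
OR R5, R7 → R5=3|26=27
SHR R5, 3 → R5=27>>3=3
After step 10: R7 = 26.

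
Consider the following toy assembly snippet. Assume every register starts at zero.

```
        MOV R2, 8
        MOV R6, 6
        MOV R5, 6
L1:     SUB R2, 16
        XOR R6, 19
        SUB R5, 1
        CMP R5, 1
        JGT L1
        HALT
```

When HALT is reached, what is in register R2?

R2=8
R6=6
R5=6
R2=8-16=-8
R6=6^19=21
R5=6-1=5
CMP R5, 1  (cmp 5,1)
JGT L1: taken
R2=(-8)-16=-24
R6=21^19=6
R5=5-1=4
CMP R5, 1  (cmp 4,1)
JGT L1: taken
R2=(-24)-16=-40
R6=6^19=21
R5=4-1=3
CMP R5, 1  (cmp 3,1)
JGT L1: taken
R2=(-40)-16=-56
R6=21^19=6
R5=3-1=2
CMP R5, 1  (cmp 2,1)
JGT L1: taken
R2=(-56)-16=-72
R6=6^19=21
R5=2-1=1
CMP R5, 1  (cmp 1,1)
JGT L1: not taken
halt.

-72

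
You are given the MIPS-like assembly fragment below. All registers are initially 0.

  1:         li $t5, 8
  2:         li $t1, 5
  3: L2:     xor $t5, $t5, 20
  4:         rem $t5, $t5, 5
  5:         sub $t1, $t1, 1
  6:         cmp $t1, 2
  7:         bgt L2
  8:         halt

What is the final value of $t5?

3

li $t5, 8 → $t5=8
li $t1, 5 → $t1=5
xor $t5, $t5, 20 → $t5=8^20=28
rem $t5, $t5, 5 → $t5=28%5=3
sub $t1, $t1, 1 → $t1=5-1=4
cmp $t1, 2  (cmp 4,2)
bgt L2: taken
xor $t5, $t5, 20 → $t5=3^20=23
rem $t5, $t5, 5 → $t5=23%5=3
sub $t1, $t1, 1 → $t1=4-1=3
cmp $t1, 2  (cmp 3,2)
bgt L2: taken
xor $t5, $t5, 20 → $t5=3^20=23
rem $t5, $t5, 5 → $t5=23%5=3
sub $t1, $t1, 1 → $t1=3-1=2
cmp $t1, 2  (cmp 2,2)
bgt L2: not taken
halt.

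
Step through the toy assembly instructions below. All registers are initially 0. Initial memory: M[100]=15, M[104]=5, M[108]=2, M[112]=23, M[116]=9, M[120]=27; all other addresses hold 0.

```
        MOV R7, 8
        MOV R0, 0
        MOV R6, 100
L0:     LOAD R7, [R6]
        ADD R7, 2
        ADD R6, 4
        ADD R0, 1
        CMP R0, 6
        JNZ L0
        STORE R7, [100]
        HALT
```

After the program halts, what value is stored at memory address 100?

R7=8
R0=0
R6=100
R7=M[100]=15
R7=15+2=17
R6=100+4=104
R0=0+1=1
CMP R0, 6  (cmp 1,6)
JNZ L0: taken
R7=M[104]=5
R7=5+2=7
R6=104+4=108
R0=1+1=2
CMP R0, 6  (cmp 2,6)
JNZ L0: taken
R7=M[108]=2
R7=2+2=4
R6=108+4=112
R0=2+1=3
CMP R0, 6  (cmp 3,6)
JNZ L0: taken
R7=M[112]=23
R7=23+2=25
R6=112+4=116
R0=3+1=4
CMP R0, 6  (cmp 4,6)
JNZ L0: taken
R7=M[116]=9
R7=9+2=11
R6=116+4=120
R0=4+1=5
CMP R0, 6  (cmp 5,6)
JNZ L0: taken
R7=M[120]=27
R7=27+2=29
R6=120+4=124
R0=5+1=6
CMP R0, 6  (cmp 6,6)
JNZ L0: not taken
STORE R7, [100] → M[100]=29
halt.

29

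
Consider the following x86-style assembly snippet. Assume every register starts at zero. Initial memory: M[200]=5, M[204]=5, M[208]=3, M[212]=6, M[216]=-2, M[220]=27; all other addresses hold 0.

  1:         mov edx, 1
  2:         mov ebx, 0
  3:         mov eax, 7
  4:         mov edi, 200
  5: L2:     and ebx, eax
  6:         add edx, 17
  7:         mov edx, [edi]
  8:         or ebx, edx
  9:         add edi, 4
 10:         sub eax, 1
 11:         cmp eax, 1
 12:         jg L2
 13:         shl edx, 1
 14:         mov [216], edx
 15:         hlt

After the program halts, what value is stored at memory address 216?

after mov edx, 1: edx=1
after mov ebx, 0: ebx=0
after mov eax, 7: eax=7
after mov edi, 200: edi=200
after and ebx, eax: ebx=0&7=0
after add edx, 17: edx=1+17=18
after mov edx, [edi]: edx=M[200]=5
after or ebx, edx: ebx=0|5=5
after add edi, 4: edi=200+4=204
after sub eax, 1: eax=7-1=6
cmp eax, 1  (cmp 6,1)
jg L2: taken
after and ebx, eax: ebx=5&6=4
after add edx, 17: edx=5+17=22
after mov edx, [edi]: edx=M[204]=5
after or ebx, edx: ebx=4|5=5
after add edi, 4: edi=204+4=208
after sub eax, 1: eax=6-1=5
cmp eax, 1  (cmp 5,1)
jg L2: taken
after and ebx, eax: ebx=5&5=5
after add edx, 17: edx=5+17=22
after mov edx, [edi]: edx=M[208]=3
after or ebx, edx: ebx=5|3=7
after add edi, 4: edi=208+4=212
after sub eax, 1: eax=5-1=4
cmp eax, 1  (cmp 4,1)
jg L2: taken
after and ebx, eax: ebx=7&4=4
after add edx, 17: edx=3+17=20
after mov edx, [edi]: edx=M[212]=6
after or ebx, edx: ebx=4|6=6
after add edi, 4: edi=212+4=216
after sub eax, 1: eax=4-1=3
cmp eax, 1  (cmp 3,1)
jg L2: taken
after and ebx, eax: ebx=6&3=2
after add edx, 17: edx=6+17=23
after mov edx, [edi]: edx=M[216]=-2
after or ebx, edx: ebx=2|(-2)=-2
after add edi, 4: edi=216+4=220
after sub eax, 1: eax=3-1=2
cmp eax, 1  (cmp 2,1)
jg L2: taken
after and ebx, eax: ebx=(-2)&2=2
after add edx, 17: edx=(-2)+17=15
after mov edx, [edi]: edx=M[220]=27
after or ebx, edx: ebx=2|27=27
after add edi, 4: edi=220+4=224
after sub eax, 1: eax=2-1=1
cmp eax, 1  (cmp 1,1)
jg L2: not taken
after shl edx, 1: edx=27<<1=54
mov [216], edx → M[216]=54
halt.

54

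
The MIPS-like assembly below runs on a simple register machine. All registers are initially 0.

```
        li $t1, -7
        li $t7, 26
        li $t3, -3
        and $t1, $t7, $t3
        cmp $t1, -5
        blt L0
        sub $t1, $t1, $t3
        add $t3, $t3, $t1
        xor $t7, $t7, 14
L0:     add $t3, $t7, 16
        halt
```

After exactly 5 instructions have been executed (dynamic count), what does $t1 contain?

24

after li $t1, -7: $t1=-7
after li $t7, 26: $t7=26
after li $t3, -3: $t3=-3
after and $t1, $t7, $t3: $t1=26&(-3)=24
cmp $t1, -5  (cmp 24,-5)
After step 5: $t1 = 24.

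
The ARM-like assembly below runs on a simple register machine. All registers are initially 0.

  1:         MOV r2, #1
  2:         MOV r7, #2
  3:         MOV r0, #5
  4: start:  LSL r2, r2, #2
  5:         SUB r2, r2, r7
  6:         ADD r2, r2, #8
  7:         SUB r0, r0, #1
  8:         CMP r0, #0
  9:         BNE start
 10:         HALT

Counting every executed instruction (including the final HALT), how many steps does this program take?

MOV r2, #1 → r2=1
MOV r7, #2 → r7=2
MOV r0, #5 → r0=5
LSL r2, r2, #2 → r2=1<<2=4
SUB r2, r2, r7 → r2=4-2=2
ADD r2, r2, #8 → r2=2+8=10
SUB r0, r0, #1 → r0=5-1=4
CMP r0, #0  (cmp 4,0)
BNE start: taken
LSL r2, r2, #2 → r2=10<<2=40
SUB r2, r2, r7 → r2=40-2=38
ADD r2, r2, #8 → r2=38+8=46
SUB r0, r0, #1 → r0=4-1=3
CMP r0, #0  (cmp 3,0)
BNE start: taken
LSL r2, r2, #2 → r2=46<<2=184
SUB r2, r2, r7 → r2=184-2=182
ADD r2, r2, #8 → r2=182+8=190
SUB r0, r0, #1 → r0=3-1=2
CMP r0, #0  (cmp 2,0)
BNE start: taken
LSL r2, r2, #2 → r2=190<<2=760
SUB r2, r2, r7 → r2=760-2=758
ADD r2, r2, #8 → r2=758+8=766
SUB r0, r0, #1 → r0=2-1=1
CMP r0, #0  (cmp 1,0)
BNE start: taken
LSL r2, r2, #2 → r2=766<<2=3064
SUB r2, r2, r7 → r2=3064-2=3062
ADD r2, r2, #8 → r2=3062+8=3070
SUB r0, r0, #1 → r0=1-1=0
CMP r0, #0  (cmp 0,0)
BNE start: not taken
halt.
Total executed instructions: 34.

34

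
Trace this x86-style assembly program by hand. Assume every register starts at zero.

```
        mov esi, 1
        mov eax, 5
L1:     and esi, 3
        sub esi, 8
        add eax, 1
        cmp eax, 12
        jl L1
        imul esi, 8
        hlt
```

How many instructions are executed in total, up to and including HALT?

after mov esi, 1: esi=1
after mov eax, 5: eax=5
after and esi, 3: esi=1&3=1
after sub esi, 8: esi=1-8=-7
after add eax, 1: eax=5+1=6
cmp eax, 12  (cmp 6,12)
jl L1: taken
after and esi, 3: esi=(-7)&3=1
after sub esi, 8: esi=1-8=-7
after add eax, 1: eax=6+1=7
cmp eax, 12  (cmp 7,12)
jl L1: taken
after and esi, 3: esi=(-7)&3=1
after sub esi, 8: esi=1-8=-7
after add eax, 1: eax=7+1=8
cmp eax, 12  (cmp 8,12)
jl L1: taken
after and esi, 3: esi=(-7)&3=1
after sub esi, 8: esi=1-8=-7
after add eax, 1: eax=8+1=9
cmp eax, 12  (cmp 9,12)
jl L1: taken
after and esi, 3: esi=(-7)&3=1
after sub esi, 8: esi=1-8=-7
after add eax, 1: eax=9+1=10
cmp eax, 12  (cmp 10,12)
jl L1: taken
after and esi, 3: esi=(-7)&3=1
after sub esi, 8: esi=1-8=-7
after add eax, 1: eax=10+1=11
cmp eax, 12  (cmp 11,12)
jl L1: taken
after and esi, 3: esi=(-7)&3=1
after sub esi, 8: esi=1-8=-7
after add eax, 1: eax=11+1=12
cmp eax, 12  (cmp 12,12)
jl L1: not taken
after imul esi, 8: esi=(-7)*8=-56
halt.
Total executed instructions: 39.

39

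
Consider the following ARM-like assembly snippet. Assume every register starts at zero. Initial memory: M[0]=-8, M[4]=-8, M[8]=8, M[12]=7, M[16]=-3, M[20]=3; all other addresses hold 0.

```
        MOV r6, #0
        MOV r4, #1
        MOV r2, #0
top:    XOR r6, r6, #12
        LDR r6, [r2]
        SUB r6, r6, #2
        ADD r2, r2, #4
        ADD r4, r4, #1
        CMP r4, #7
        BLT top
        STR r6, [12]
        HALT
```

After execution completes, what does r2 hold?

r6=0
r4=1
r2=0
r6=0^12=12
r6=M[0]=-8
r6=(-8)-2=-10
r2=0+4=4
r4=1+1=2
CMP r4, #7  (cmp 2,7)
BLT top: taken
r6=(-10)^12=-6
r6=M[4]=-8
r6=(-8)-2=-10
r2=4+4=8
r4=2+1=3
CMP r4, #7  (cmp 3,7)
BLT top: taken
r6=(-10)^12=-6
r6=M[8]=8
r6=8-2=6
r2=8+4=12
r4=3+1=4
CMP r4, #7  (cmp 4,7)
BLT top: taken
r6=6^12=10
r6=M[12]=7
r6=7-2=5
r2=12+4=16
r4=4+1=5
CMP r4, #7  (cmp 5,7)
BLT top: taken
r6=5^12=9
r6=M[16]=-3
r6=(-3)-2=-5
r2=16+4=20
r4=5+1=6
CMP r4, #7  (cmp 6,7)
BLT top: taken
r6=(-5)^12=-9
r6=M[20]=3
r6=3-2=1
r2=20+4=24
r4=6+1=7
CMP r4, #7  (cmp 7,7)
BLT top: not taken
STR r6, [12] → M[12]=1
halt.

24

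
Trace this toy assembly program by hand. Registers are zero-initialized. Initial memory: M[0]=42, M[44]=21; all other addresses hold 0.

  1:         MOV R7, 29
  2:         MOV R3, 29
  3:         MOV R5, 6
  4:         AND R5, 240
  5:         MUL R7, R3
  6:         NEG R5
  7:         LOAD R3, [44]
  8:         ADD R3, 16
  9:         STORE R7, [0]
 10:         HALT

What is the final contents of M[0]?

MOV R7, 29 → R7=29
MOV R3, 29 → R3=29
MOV R5, 6 → R5=6
AND R5, 240 → R5=6&240=0
MUL R7, R3 → R7=29*29=841
NEG R5 → R5=-(0)=0
LOAD R3, [44] → R3=M[44]=21
ADD R3, 16 → R3=21+16=37
STORE R7, [0] → M[0]=841
halt.

841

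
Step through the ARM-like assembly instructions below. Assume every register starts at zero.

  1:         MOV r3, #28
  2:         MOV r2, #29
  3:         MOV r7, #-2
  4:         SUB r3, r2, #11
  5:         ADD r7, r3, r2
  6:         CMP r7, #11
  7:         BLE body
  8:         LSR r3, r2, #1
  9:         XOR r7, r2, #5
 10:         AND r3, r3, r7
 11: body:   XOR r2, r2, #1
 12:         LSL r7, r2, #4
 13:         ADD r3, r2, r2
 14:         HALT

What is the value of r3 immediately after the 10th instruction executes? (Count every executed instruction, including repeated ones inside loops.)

r3=28
r2=29
r7=-2
r3=29-11=18
r7=18+29=47
CMP r7, #11  (cmp 47,11)
BLE body: not taken
r3=29>>1=14
r7=29^5=24
r3=14&24=8
After step 10: r3 = 8.

8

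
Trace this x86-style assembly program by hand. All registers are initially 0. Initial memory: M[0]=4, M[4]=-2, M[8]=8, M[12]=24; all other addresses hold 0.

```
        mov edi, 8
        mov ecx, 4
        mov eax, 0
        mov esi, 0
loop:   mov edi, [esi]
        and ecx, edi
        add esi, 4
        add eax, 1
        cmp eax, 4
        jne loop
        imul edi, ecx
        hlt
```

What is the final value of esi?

mov edi, 8 → edi=8
mov ecx, 4 → ecx=4
mov eax, 0 → eax=0
mov esi, 0 → esi=0
mov edi, [esi] → edi=M[0]=4
and ecx, edi → ecx=4&4=4
add esi, 4 → esi=0+4=4
add eax, 1 → eax=0+1=1
cmp eax, 4  (cmp 1,4)
jne loop: taken
mov edi, [esi] → edi=M[4]=-2
and ecx, edi → ecx=4&(-2)=4
add esi, 4 → esi=4+4=8
add eax, 1 → eax=1+1=2
cmp eax, 4  (cmp 2,4)
jne loop: taken
mov edi, [esi] → edi=M[8]=8
and ecx, edi → ecx=4&8=0
add esi, 4 → esi=8+4=12
add eax, 1 → eax=2+1=3
cmp eax, 4  (cmp 3,4)
jne loop: taken
mov edi, [esi] → edi=M[12]=24
and ecx, edi → ecx=0&24=0
add esi, 4 → esi=12+4=16
add eax, 1 → eax=3+1=4
cmp eax, 4  (cmp 4,4)
jne loop: not taken
imul edi, ecx → edi=24*0=0
halt.

16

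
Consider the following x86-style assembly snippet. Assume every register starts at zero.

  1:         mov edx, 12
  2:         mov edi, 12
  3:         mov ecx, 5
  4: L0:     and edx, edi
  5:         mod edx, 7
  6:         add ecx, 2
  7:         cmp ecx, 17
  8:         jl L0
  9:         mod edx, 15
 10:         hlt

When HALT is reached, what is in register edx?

4

edx=12
edi=12
ecx=5
edx=12&12=12
edx=12%7=5
ecx=5+2=7
cmp ecx, 17  (cmp 7,17)
jl L0: taken
edx=5&12=4
edx=4%7=4
ecx=7+2=9
cmp ecx, 17  (cmp 9,17)
jl L0: taken
edx=4&12=4
edx=4%7=4
ecx=9+2=11
cmp ecx, 17  (cmp 11,17)
jl L0: taken
edx=4&12=4
edx=4%7=4
ecx=11+2=13
cmp ecx, 17  (cmp 13,17)
jl L0: taken
edx=4&12=4
edx=4%7=4
ecx=13+2=15
cmp ecx, 17  (cmp 15,17)
jl L0: taken
edx=4&12=4
edx=4%7=4
ecx=15+2=17
cmp ecx, 17  (cmp 17,17)
jl L0: not taken
edx=4%15=4
halt.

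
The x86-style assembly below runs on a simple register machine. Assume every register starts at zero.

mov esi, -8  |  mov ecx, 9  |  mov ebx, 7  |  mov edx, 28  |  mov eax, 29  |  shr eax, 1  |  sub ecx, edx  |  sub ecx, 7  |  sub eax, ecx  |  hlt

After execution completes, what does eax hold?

40

esi=-8
ecx=9
ebx=7
edx=28
eax=29
eax=29>>1=14
ecx=9-28=-19
ecx=(-19)-7=-26
eax=14-(-26)=40
halt.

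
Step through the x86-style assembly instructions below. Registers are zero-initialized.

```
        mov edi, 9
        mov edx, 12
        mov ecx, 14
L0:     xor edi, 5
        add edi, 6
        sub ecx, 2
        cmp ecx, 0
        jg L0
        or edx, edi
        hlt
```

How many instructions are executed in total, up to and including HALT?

40

edi=9
edx=12
ecx=14
edi=9^5=12
edi=12+6=18
ecx=14-2=12
cmp ecx, 0  (cmp 12,0)
jg L0: taken
edi=18^5=23
edi=23+6=29
ecx=12-2=10
cmp ecx, 0  (cmp 10,0)
jg L0: taken
edi=29^5=24
edi=24+6=30
ecx=10-2=8
cmp ecx, 0  (cmp 8,0)
jg L0: taken
edi=30^5=27
edi=27+6=33
ecx=8-2=6
cmp ecx, 0  (cmp 6,0)
jg L0: taken
edi=33^5=36
edi=36+6=42
ecx=6-2=4
cmp ecx, 0  (cmp 4,0)
jg L0: taken
edi=42^5=47
edi=47+6=53
ecx=4-2=2
cmp ecx, 0  (cmp 2,0)
jg L0: taken
edi=53^5=48
edi=48+6=54
ecx=2-2=0
cmp ecx, 0  (cmp 0,0)
jg L0: not taken
edx=12|54=62
halt.
Total executed instructions: 40.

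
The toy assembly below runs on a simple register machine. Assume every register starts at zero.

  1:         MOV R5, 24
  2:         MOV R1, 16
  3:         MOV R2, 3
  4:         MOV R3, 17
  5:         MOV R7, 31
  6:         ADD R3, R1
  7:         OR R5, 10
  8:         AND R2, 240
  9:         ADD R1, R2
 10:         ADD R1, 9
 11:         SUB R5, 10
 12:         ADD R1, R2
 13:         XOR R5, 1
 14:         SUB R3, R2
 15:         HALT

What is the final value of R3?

33

R5=24
R1=16
R2=3
R3=17
R7=31
R3=17+16=33
R5=24|10=26
R2=3&240=0
R1=16+0=16
R1=16+9=25
R5=26-10=16
R1=25+0=25
R5=16^1=17
R3=33-0=33
halt.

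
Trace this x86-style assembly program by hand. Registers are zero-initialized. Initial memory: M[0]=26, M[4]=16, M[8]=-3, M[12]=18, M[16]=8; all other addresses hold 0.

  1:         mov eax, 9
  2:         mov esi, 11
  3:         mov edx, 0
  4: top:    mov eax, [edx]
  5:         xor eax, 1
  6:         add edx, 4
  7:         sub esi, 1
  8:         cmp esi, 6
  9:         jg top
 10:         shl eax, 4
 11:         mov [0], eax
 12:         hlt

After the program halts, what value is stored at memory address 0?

144

eax=9
esi=11
edx=0
eax=M[0]=26
eax=26^1=27
edx=0+4=4
esi=11-1=10
cmp esi, 6  (cmp 10,6)
jg top: taken
eax=M[4]=16
eax=16^1=17
edx=4+4=8
esi=10-1=9
cmp esi, 6  (cmp 9,6)
jg top: taken
eax=M[8]=-3
eax=(-3)^1=-4
edx=8+4=12
esi=9-1=8
cmp esi, 6  (cmp 8,6)
jg top: taken
eax=M[12]=18
eax=18^1=19
edx=12+4=16
esi=8-1=7
cmp esi, 6  (cmp 7,6)
jg top: taken
eax=M[16]=8
eax=8^1=9
edx=16+4=20
esi=7-1=6
cmp esi, 6  (cmp 6,6)
jg top: not taken
eax=9<<4=144
mov [0], eax → M[0]=144
halt.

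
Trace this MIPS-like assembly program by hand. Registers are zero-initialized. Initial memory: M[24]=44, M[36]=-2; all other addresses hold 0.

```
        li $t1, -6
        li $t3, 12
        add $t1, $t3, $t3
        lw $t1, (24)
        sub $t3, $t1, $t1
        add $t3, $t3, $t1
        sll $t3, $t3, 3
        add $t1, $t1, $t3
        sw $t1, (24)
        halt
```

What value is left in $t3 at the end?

352

$t1=-6
$t3=12
$t1=12+12=24
$t1=M[24]=44
$t3=44-44=0
$t3=0+44=44
$t3=44<<3=352
$t1=44+352=396
sw $t1, (24) → M[24]=396
halt.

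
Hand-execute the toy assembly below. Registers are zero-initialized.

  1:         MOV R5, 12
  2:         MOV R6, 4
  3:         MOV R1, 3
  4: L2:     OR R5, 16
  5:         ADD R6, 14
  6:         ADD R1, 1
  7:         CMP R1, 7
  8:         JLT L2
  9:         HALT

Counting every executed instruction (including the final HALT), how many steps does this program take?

24

R5=12
R6=4
R1=3
R5=12|16=28
R6=4+14=18
R1=3+1=4
CMP R1, 7  (cmp 4,7)
JLT L2: taken
R5=28|16=28
R6=18+14=32
R1=4+1=5
CMP R1, 7  (cmp 5,7)
JLT L2: taken
R5=28|16=28
R6=32+14=46
R1=5+1=6
CMP R1, 7  (cmp 6,7)
JLT L2: taken
R5=28|16=28
R6=46+14=60
R1=6+1=7
CMP R1, 7  (cmp 7,7)
JLT L2: not taken
halt.
Total executed instructions: 24.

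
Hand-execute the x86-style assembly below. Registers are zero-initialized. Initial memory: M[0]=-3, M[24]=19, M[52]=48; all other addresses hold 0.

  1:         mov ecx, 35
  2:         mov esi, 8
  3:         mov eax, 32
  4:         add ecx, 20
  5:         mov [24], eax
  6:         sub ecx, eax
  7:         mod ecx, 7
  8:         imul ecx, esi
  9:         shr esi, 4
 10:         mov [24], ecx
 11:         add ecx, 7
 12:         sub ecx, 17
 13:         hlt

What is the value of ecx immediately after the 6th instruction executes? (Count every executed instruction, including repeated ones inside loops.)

23

ecx=35
esi=8
eax=32
ecx=35+20=55
mov [24], eax → M[24]=32
ecx=55-32=23
After step 6: ecx = 23.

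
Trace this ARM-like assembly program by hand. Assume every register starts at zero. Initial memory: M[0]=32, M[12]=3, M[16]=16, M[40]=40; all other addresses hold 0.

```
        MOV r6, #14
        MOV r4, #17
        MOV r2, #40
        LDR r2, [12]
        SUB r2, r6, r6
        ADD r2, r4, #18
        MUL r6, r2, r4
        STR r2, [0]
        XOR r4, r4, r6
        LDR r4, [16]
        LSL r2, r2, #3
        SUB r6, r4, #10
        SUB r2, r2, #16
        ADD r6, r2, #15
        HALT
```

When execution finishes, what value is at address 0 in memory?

35

r6=14
r4=17
r2=40
r2=M[12]=3
r2=14-14=0
r2=17+18=35
r6=35*17=595
STR r2, [0] → M[0]=35
r4=17^595=578
r4=M[16]=16
r2=35<<3=280
r6=16-10=6
r2=280-16=264
r6=264+15=279
halt.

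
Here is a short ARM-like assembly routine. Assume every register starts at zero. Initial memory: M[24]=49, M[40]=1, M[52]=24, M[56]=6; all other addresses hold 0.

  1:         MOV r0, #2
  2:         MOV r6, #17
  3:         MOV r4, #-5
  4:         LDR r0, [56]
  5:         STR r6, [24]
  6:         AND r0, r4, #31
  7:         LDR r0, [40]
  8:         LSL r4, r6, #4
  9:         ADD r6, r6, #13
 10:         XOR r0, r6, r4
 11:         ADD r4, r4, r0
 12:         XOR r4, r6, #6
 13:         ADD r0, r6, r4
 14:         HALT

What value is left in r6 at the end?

30

MOV r0, #2 → r0=2
MOV r6, #17 → r6=17
MOV r4, #-5 → r4=-5
LDR r0, [56] → r0=M[56]=6
STR r6, [24] → M[24]=17
AND r0, r4, #31 → r0=(-5)&31=27
LDR r0, [40] → r0=M[40]=1
LSL r4, r6, #4 → r4=17<<4=272
ADD r6, r6, #13 → r6=17+13=30
XOR r0, r6, r4 → r0=30^272=270
ADD r4, r4, r0 → r4=272+270=542
XOR r4, r6, #6 → r4=30^6=24
ADD r0, r6, r4 → r0=30+24=54
halt.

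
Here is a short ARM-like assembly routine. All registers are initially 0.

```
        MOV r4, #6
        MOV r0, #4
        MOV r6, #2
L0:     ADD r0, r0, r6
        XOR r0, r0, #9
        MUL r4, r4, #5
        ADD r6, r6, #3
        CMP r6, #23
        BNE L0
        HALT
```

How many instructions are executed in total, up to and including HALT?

after MOV r4, #6: r4=6
after MOV r0, #4: r0=4
after MOV r6, #2: r6=2
after ADD r0, r0, r6: r0=4+2=6
after XOR r0, r0, #9: r0=6^9=15
after MUL r4, r4, #5: r4=6*5=30
after ADD r6, r6, #3: r6=2+3=5
CMP r6, #23  (cmp 5,23)
BNE L0: taken
after ADD r0, r0, r6: r0=15+5=20
after XOR r0, r0, #9: r0=20^9=29
after MUL r4, r4, #5: r4=30*5=150
after ADD r6, r6, #3: r6=5+3=8
CMP r6, #23  (cmp 8,23)
BNE L0: taken
after ADD r0, r0, r6: r0=29+8=37
after XOR r0, r0, #9: r0=37^9=44
after MUL r4, r4, #5: r4=150*5=750
after ADD r6, r6, #3: r6=8+3=11
CMP r6, #23  (cmp 11,23)
BNE L0: taken
after ADD r0, r0, r6: r0=44+11=55
after XOR r0, r0, #9: r0=55^9=62
after MUL r4, r4, #5: r4=750*5=3750
after ADD r6, r6, #3: r6=11+3=14
CMP r6, #23  (cmp 14,23)
BNE L0: taken
after ADD r0, r0, r6: r0=62+14=76
after XOR r0, r0, #9: r0=76^9=69
after MUL r4, r4, #5: r4=3750*5=18750
after ADD r6, r6, #3: r6=14+3=17
CMP r6, #23  (cmp 17,23)
BNE L0: taken
after ADD r0, r0, r6: r0=69+17=86
after XOR r0, r0, #9: r0=86^9=95
after MUL r4, r4, #5: r4=18750*5=93750
after ADD r6, r6, #3: r6=17+3=20
CMP r6, #23  (cmp 20,23)
BNE L0: taken
after ADD r0, r0, r6: r0=95+20=115
after XOR r0, r0, #9: r0=115^9=122
after MUL r4, r4, #5: r4=93750*5=468750
after ADD r6, r6, #3: r6=20+3=23
CMP r6, #23  (cmp 23,23)
BNE L0: not taken
halt.
Total executed instructions: 46.

46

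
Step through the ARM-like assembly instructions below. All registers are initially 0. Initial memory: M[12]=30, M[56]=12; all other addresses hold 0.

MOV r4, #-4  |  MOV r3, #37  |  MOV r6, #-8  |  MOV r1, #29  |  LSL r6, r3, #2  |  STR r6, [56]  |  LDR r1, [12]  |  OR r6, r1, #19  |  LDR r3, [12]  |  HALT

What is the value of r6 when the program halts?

31

MOV r4, #-4 → r4=-4
MOV r3, #37 → r3=37
MOV r6, #-8 → r6=-8
MOV r1, #29 → r1=29
LSL r6, r3, #2 → r6=37<<2=148
STR r6, [56] → M[56]=148
LDR r1, [12] → r1=M[12]=30
OR r6, r1, #19 → r6=30|19=31
LDR r3, [12] → r3=M[12]=30
halt.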